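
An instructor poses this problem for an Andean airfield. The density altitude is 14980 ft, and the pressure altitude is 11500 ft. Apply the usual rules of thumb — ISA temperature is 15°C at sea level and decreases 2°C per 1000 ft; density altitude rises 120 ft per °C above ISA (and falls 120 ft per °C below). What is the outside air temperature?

21°C

Density altitude − pressure altitude = 14980 − 11500 = +3480 ft.
At 120 ft/°C that is an ISA deviation of 3480/120 = +29°C.
ISA temperature at 11500 ft = 15 − 2 × (11500/1000) = -8°C.
OAT = ISA + deviation = -8 + (+29) = 21°C.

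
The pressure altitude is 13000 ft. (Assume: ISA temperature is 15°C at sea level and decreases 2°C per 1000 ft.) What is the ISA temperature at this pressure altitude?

-11°C

ISA temperature = 15 − 2 × (13000/1000) = 15 − 26 = -11°C.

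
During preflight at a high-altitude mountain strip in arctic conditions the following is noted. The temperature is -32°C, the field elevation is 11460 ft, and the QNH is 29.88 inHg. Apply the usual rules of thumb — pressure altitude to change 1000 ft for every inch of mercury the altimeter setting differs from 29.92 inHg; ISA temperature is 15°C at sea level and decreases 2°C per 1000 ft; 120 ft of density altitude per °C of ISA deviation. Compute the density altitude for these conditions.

8620 ft

Pressure altitude = 11460 + (29.92 − 29.88) × 1000 = 11460 + (+40) = 11500 ft.
ISA temperature at 11500 ft = 15 − 2 × (11500/1000) = -8°C.
ISA deviation = -32 − (-8) = -24°C.
Density altitude = 11500 + 120 × (-24) = 8620 ft.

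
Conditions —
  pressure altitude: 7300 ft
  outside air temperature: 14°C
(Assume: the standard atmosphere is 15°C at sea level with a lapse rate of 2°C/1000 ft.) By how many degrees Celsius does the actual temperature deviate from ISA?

ISA+13.6°C

ISA temperature at 7300 ft = 15 − 2 × (7300/1000) = 0.4°C.
Deviation = OAT − ISA = 14 − 0.4 = +13.6°C.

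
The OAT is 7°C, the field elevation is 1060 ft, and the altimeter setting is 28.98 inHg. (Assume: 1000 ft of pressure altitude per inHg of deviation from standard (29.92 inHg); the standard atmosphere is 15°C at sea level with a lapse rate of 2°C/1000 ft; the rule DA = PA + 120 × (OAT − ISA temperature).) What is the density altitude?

Pressure altitude = 1060 + (29.92 − 28.98) × 1000 = 1060 + (+940) = 2000 ft.
ISA temperature at 2000 ft = 15 − 2 × (2000/1000) = 11°C.
ISA deviation = 7 − 11 = -4°C.
Density altitude = 2000 + 120 × (-4) = 1520 ft.

1520 ft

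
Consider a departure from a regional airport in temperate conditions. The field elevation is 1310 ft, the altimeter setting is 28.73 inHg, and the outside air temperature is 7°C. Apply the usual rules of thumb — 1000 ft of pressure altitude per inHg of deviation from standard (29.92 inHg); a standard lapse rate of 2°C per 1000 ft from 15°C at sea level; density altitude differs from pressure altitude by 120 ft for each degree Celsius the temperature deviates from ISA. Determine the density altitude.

2140 ft

Pressure altitude = 1310 + (29.92 − 28.73) × 1000 = 1310 + (+1190) = 2500 ft.
ISA temperature at 2500 ft = 15 − 2 × (2500/1000) = 10°C.
ISA deviation = 7 − 10 = -3°C.
Density altitude = 2500 + 120 × (-3) = 2140 ft.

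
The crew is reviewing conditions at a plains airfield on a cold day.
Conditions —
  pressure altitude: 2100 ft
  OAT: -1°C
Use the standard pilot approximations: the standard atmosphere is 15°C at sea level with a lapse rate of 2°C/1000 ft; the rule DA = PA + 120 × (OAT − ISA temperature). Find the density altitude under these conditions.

ISA temperature at 2100 ft = 15 − 2 × (2100/1000) = 10.8°C.
ISA deviation = -1 − 10.8 = -11.8°C.
Density altitude = 2100 + 120 × (-11.8) = 2100 + (-1416) = 684 ft.

684 ft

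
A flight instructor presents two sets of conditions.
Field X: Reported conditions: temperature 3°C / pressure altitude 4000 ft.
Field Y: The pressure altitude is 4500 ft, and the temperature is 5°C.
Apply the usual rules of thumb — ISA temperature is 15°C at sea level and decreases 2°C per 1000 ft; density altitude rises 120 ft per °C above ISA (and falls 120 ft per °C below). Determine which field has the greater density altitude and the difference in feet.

Field X: ISA temp = 7°C, deviation -4°C, DA = 4000 + 120 × (-4) = 3520 ft.
Field Y: ISA temp = 6°C, deviation -1°C, DA = 4500 + 120 × (-1) = 4380 ft.
Field Y is higher by 4380 − 3520 = 860 ft.

Field Y by 860 ft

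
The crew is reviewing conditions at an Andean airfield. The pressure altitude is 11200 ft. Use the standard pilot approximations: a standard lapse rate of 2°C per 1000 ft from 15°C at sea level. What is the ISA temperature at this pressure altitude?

ISA temperature = 15 − 2 × (11200/1000) = 15 − 22.4 = -7.4°C.

-7.4°C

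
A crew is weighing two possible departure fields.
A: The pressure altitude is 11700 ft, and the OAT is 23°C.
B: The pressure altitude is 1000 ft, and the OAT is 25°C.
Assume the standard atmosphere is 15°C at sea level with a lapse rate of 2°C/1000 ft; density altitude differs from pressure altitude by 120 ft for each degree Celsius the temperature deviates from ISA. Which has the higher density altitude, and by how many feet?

A: ISA temp = -8.4°C, deviation +31.4°C, DA = 11700 + 120 × 31.4 = 15468 ft.
B: ISA temp = 13°C, deviation +12°C, DA = 1000 + 120 × 12 = 2440 ft.
A is higher by 15468 − 2440 = 13028 ft.

A by 13028 ft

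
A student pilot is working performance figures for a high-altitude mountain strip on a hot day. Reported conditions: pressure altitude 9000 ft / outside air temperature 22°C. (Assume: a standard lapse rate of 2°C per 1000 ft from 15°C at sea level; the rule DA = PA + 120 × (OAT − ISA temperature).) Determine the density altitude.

ISA temperature at 9000 ft = 15 − 2 × (9000/1000) = -3°C.
ISA deviation = 22 − (-3) = +25°C.
Density altitude = 9000 + 120 × (25) = 9000 + (+3000) = 12000 ft.

12000 ft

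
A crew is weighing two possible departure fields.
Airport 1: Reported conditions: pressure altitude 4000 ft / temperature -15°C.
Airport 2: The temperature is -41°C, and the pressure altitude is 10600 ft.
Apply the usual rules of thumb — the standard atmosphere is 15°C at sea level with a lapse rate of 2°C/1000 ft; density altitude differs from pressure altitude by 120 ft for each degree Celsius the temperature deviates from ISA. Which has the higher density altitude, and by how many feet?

Airport 2 by 5064 ft

Airport 1: ISA temp = 7°C, deviation -22°C, DA = 4000 + 120 × (-22) = 1360 ft.
Airport 2: ISA temp = -6.2°C, deviation -34.8°C, DA = 10600 + 120 × (-34.8) = 6424 ft.
Airport 2 is higher by 6424 − 1360 = 5064 ft.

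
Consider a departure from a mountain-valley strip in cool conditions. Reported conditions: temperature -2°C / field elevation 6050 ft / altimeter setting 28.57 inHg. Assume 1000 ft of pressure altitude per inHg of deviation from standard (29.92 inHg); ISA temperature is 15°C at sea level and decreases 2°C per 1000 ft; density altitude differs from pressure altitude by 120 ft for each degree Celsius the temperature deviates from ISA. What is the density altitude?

7136 ft

Pressure altitude = 6050 + (29.92 − 28.57) × 1000 = 6050 + (+1350) = 7400 ft.
ISA temperature at 7400 ft = 15 − 2 × (7400/1000) = 0.2°C.
ISA deviation = -2 − 0.2 = -2.2°C.
Density altitude = 7400 + 120 × (-2.2) = 7136 ft.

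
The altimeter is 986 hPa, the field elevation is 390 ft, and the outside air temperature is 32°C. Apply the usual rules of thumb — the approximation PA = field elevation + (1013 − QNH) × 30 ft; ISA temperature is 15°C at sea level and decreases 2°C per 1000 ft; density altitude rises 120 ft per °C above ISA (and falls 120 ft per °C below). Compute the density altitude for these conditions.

Pressure altitude = 390 + (1013 − 986) × 30 = 390 + (+810) = 1200 ft.
ISA temperature at 1200 ft = 15 − 2 × (1200/1000) = 12.6°C.
ISA deviation = 32 − 12.6 = +19.4°C.
Density altitude = 1200 + 120 × (19.4) = 3528 ft.

3528 ft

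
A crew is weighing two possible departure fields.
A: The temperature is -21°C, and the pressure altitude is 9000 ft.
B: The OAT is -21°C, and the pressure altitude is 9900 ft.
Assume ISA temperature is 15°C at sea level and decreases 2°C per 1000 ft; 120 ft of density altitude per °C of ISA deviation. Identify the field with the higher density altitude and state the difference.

B by 1116 ft

A: ISA temp = -3°C, deviation -18°C, DA = 9000 + 120 × (-18) = 6840 ft.
B: ISA temp = -4.8°C, deviation -16.2°C, DA = 9900 + 120 × (-16.2) = 7956 ft.
B is higher by 7956 − 6840 = 1116 ft.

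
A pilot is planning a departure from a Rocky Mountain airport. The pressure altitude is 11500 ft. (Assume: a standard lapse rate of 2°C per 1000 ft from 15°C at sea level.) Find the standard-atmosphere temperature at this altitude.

ISA temperature = 15 − 2 × (11500/1000) = 15 − 23 = -8°C.

-8°C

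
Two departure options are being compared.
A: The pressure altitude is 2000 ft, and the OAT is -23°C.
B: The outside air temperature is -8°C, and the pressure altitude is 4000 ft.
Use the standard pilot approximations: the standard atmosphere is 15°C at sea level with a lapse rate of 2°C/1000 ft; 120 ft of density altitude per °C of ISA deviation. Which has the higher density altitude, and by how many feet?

A: ISA temp = 11°C, deviation -34°C, DA = 2000 + 120 × (-34) = -2080 ft.
B: ISA temp = 7°C, deviation -15°C, DA = 4000 + 120 × (-15) = 2200 ft.
B is higher by 2200 − (-2080) = 4280 ft.

B by 4280 ft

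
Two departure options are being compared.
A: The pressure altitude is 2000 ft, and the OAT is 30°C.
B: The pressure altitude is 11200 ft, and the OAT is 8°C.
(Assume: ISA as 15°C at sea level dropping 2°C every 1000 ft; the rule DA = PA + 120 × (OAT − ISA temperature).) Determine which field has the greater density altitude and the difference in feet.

A: ISA temp = 11°C, deviation +19°C, DA = 2000 + 120 × 19 = 4280 ft.
B: ISA temp = -7.4°C, deviation +15.4°C, DA = 11200 + 120 × 15.4 = 13048 ft.
B is higher by 13048 − 4280 = 8768 ft.

B by 8768 ft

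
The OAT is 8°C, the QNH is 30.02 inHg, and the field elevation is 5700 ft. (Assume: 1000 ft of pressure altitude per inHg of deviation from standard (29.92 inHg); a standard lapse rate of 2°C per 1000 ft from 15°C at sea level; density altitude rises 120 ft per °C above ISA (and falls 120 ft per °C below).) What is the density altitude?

6104 ft

Pressure altitude = 5700 + (29.92 − 30.02) × 1000 = 5700 + (-100) = 5600 ft.
ISA temperature at 5600 ft = 15 − 2 × (5600/1000) = 3.8°C.
ISA deviation = 8 − 3.8 = +4.2°C.
Density altitude = 5600 + 120 × (4.2) = 6104 ft.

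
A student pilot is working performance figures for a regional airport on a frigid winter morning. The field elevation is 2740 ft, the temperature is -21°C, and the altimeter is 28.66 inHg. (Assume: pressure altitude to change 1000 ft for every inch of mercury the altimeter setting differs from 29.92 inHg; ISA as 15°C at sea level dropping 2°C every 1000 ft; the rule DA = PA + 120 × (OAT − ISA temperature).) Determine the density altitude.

640 ft

Pressure altitude = 2740 + (29.92 − 28.66) × 1000 = 2740 + (+1260) = 4000 ft.
ISA temperature at 4000 ft = 15 − 2 × (4000/1000) = 7°C.
ISA deviation = -21 − 7 = -28°C.
Density altitude = 4000 + 120 × (-28) = 640 ft.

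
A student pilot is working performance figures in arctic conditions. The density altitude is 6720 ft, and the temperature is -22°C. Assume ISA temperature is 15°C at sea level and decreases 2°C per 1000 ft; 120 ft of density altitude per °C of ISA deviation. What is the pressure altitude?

9000 ft

DA = PA + 120 × (OAT − (15 − 2·PA/1000)) = PA + 120·OAT − 1800 + 0.24·PA = 1.24·PA + 120·OAT − 1800.
So 1.24·PA = 6720 − 120 × (-22) + 1800 = 11160.
PA = 11160 / 1.24 = 9000 ft.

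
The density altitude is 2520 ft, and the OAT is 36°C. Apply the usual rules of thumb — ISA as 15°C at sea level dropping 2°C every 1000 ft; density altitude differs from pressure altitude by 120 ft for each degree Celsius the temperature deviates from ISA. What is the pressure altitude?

DA = PA + 120 × (OAT − (15 − 2·PA/1000)) = PA + 120·OAT − 1800 + 0.24·PA = 1.24·PA + 120·OAT − 1800.
So 1.24·PA = 2520 − 120 × 36 + 1800 = 0.
PA = 0 / 1.24 = 0 ft.

0 ft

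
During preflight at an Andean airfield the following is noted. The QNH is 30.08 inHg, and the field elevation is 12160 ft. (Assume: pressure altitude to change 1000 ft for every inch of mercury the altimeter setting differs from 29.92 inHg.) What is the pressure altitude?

Pressure correction = (29.92 − 30.08) × 1000 = -160 ft.
Pressure altitude = 12160 + (-160) = 12000 ft.

12000 ft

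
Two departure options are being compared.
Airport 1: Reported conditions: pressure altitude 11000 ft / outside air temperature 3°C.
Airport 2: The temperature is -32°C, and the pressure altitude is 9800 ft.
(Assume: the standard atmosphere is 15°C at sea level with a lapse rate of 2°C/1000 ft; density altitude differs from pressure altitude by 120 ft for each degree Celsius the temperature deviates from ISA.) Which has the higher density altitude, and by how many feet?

Airport 1: ISA temp = -7°C, deviation +10°C, DA = 11000 + 120 × 10 = 12200 ft.
Airport 2: ISA temp = -4.6°C, deviation -27.4°C, DA = 9800 + 120 × (-27.4) = 6512 ft.
Airport 1 is higher by 12200 − 6512 = 5688 ft.

Airport 1 by 5688 ft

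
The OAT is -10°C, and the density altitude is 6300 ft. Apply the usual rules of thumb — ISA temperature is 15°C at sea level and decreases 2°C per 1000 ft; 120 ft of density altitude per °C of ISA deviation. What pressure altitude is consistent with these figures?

7500 ft

DA = PA + 120 × (OAT − (15 − 2·PA/1000)) = PA + 120·OAT − 1800 + 0.24·PA = 1.24·PA + 120·OAT − 1800.
So 1.24·PA = 6300 − 120 × (-10) + 1800 = 9300.
PA = 9300 / 1.24 = 7500 ft.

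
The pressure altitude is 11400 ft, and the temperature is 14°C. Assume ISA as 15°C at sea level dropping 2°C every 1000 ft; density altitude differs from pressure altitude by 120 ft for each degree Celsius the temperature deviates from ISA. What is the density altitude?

ISA temperature at 11400 ft = 15 − 2 × (11400/1000) = -7.8°C.
ISA deviation = 14 − (-7.8) = +21.8°C.
Density altitude = 11400 + 120 × (21.8) = 11400 + (+2616) = 14016 ft.

14016 ft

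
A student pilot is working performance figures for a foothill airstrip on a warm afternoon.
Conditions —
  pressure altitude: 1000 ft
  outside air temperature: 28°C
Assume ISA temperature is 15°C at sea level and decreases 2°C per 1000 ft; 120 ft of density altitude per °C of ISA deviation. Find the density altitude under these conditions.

ISA temperature at 1000 ft = 15 − 2 × (1000/1000) = 13°C.
ISA deviation = 28 − 13 = +15°C.
Density altitude = 1000 + 120 × (15) = 1000 + (+1800) = 2800 ft.

2800 ft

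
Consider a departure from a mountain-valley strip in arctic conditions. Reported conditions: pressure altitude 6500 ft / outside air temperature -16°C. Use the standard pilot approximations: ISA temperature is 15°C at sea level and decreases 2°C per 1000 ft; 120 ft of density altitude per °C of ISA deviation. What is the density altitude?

4340 ft

ISA temperature at 6500 ft = 15 − 2 × (6500/1000) = 2°C.
ISA deviation = -16 − 2 = -18°C.
Density altitude = 6500 + 120 × (-18) = 6500 + (-2160) = 4340 ft.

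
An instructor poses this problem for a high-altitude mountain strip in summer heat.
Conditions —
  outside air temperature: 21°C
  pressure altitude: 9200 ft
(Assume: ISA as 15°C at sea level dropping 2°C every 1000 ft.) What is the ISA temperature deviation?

ISA+24.4°C

ISA temperature at 9200 ft = 15 − 2 × (9200/1000) = -3.4°C.
Deviation = OAT − ISA = 21 − (-3.4) = +24.4°C.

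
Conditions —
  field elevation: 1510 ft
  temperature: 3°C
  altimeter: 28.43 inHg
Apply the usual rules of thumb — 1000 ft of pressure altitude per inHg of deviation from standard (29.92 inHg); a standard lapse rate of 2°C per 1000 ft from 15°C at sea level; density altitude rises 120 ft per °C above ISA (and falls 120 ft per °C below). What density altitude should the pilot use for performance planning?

Pressure altitude = 1510 + (29.92 − 28.43) × 1000 = 1510 + (+1490) = 3000 ft.
ISA temperature at 3000 ft = 15 − 2 × (3000/1000) = 9°C.
ISA deviation = 3 − 9 = -6°C.
Density altitude = 3000 + 120 × (-6) = 2280 ft.

2280 ft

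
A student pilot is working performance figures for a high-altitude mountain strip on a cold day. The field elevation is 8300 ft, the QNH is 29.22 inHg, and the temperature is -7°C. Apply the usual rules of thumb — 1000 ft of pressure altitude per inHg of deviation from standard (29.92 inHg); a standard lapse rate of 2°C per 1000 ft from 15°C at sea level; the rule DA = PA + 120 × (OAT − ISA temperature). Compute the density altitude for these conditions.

Pressure altitude = 8300 + (29.92 − 29.22) × 1000 = 8300 + (+700) = 9000 ft.
ISA temperature at 9000 ft = 15 − 2 × (9000/1000) = -3°C.
ISA deviation = -7 − (-3) = -4°C.
Density altitude = 9000 + 120 × (-4) = 8520 ft.

8520 ft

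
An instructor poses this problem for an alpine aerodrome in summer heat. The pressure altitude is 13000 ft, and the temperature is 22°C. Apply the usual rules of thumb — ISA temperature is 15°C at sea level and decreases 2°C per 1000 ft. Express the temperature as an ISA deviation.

ISA temperature at 13000 ft = 15 − 2 × (13000/1000) = -11°C.
Deviation = OAT − ISA = 22 − (-11) = +33°C.

ISA+33°C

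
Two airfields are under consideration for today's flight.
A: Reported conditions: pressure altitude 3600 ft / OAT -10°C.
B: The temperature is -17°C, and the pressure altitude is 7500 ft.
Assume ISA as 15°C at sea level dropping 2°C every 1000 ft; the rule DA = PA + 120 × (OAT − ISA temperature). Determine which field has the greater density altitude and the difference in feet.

B by 3996 ft

A: ISA temp = 7.8°C, deviation -17.8°C, DA = 3600 + 120 × (-17.8) = 1464 ft.
B: ISA temp = 0°C, deviation -17°C, DA = 7500 + 120 × (-17) = 5460 ft.
B is higher by 5460 − 1464 = 3996 ft.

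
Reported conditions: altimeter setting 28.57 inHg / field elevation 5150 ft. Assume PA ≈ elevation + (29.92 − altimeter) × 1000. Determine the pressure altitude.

Pressure correction = (29.92 − 28.57) × 1000 = +1350 ft.
Pressure altitude = 5150 + (+1350) = 6500 ft.

6500 ft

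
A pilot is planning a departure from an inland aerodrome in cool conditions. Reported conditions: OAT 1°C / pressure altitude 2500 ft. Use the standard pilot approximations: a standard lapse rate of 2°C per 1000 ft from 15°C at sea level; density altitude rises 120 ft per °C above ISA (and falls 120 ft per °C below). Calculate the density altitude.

ISA temperature at 2500 ft = 15 − 2 × (2500/1000) = 10°C.
ISA deviation = 1 − 10 = -9°C.
Density altitude = 2500 + 120 × (-9) = 2500 + (-1080) = 1420 ft.

1420 ft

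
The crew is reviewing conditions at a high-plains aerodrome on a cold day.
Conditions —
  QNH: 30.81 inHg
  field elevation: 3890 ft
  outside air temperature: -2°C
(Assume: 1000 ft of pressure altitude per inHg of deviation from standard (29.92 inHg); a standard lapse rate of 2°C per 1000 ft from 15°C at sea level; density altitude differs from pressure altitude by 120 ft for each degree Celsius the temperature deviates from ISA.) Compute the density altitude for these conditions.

Pressure altitude = 3890 + (29.92 − 30.81) × 1000 = 3890 + (-890) = 3000 ft.
ISA temperature at 3000 ft = 15 − 2 × (3000/1000) = 9°C.
ISA deviation = -2 − 9 = -11°C.
Density altitude = 3000 + 120 × (-11) = 1680 ft.

1680 ft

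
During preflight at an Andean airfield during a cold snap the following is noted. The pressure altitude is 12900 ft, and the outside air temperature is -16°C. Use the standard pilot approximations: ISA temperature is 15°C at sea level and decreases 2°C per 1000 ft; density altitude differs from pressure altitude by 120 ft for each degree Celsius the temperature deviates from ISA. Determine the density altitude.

ISA temperature at 12900 ft = 15 − 2 × (12900/1000) = -10.8°C.
ISA deviation = -16 − (-10.8) = -5.2°C.
Density altitude = 12900 + 120 × (-5.2) = 12900 + (-624) = 12276 ft.

12276 ft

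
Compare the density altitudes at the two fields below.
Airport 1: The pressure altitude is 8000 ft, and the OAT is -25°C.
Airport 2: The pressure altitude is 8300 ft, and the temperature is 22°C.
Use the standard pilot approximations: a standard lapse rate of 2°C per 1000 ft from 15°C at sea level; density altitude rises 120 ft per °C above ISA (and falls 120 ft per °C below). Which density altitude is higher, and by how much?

Airport 1: ISA temp = -1°C, deviation -24°C, DA = 8000 + 120 × (-24) = 5120 ft.
Airport 2: ISA temp = -1.6°C, deviation +23.6°C, DA = 8300 + 120 × 23.6 = 11132 ft.
Airport 2 is higher by 11132 − 5120 = 6012 ft.

Airport 2 by 6012 ft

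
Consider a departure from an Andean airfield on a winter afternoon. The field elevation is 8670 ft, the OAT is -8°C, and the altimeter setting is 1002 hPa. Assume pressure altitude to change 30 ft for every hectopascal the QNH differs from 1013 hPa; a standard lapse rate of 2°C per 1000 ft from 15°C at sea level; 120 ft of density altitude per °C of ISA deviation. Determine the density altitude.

8400 ft

Pressure altitude = 8670 + (1013 − 1002) × 30 = 8670 + (+330) = 9000 ft.
ISA temperature at 9000 ft = 15 − 2 × (9000/1000) = -3°C.
ISA deviation = -8 − (-3) = -5°C.
Density altitude = 9000 + 120 × (-5) = 8400 ft.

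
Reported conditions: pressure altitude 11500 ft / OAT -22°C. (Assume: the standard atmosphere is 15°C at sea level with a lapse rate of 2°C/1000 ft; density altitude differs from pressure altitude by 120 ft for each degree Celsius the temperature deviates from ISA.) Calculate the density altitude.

9820 ft

ISA temperature at 11500 ft = 15 − 2 × (11500/1000) = -8°C.
ISA deviation = -22 − (-8) = -14°C.
Density altitude = 11500 + 120 × (-14) = 11500 + (-1680) = 9820 ft.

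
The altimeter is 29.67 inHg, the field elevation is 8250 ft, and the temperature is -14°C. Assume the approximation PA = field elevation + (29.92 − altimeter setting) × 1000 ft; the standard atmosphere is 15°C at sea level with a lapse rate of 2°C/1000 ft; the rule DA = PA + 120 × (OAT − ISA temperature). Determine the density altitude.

Pressure altitude = 8250 + (29.92 − 29.67) × 1000 = 8250 + (+250) = 8500 ft.
ISA temperature at 8500 ft = 15 − 2 × (8500/1000) = -2°C.
ISA deviation = -14 − (-2) = -12°C.
Density altitude = 8500 + 120 × (-12) = 7060 ft.

7060 ft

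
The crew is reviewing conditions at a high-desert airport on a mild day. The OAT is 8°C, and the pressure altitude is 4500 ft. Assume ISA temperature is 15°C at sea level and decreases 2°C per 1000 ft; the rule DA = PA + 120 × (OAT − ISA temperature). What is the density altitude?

4740 ft

ISA temperature at 4500 ft = 15 − 2 × (4500/1000) = 6°C.
ISA deviation = 8 − 6 = +2°C.
Density altitude = 4500 + 120 × (2) = 4500 + (+240) = 4740 ft.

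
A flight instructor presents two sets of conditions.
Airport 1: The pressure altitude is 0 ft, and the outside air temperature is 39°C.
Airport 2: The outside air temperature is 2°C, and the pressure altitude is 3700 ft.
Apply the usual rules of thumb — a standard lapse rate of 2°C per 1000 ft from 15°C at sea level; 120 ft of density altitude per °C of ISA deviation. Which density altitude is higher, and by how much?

Airport 2 by 148 ft

Airport 1: ISA temp = 15°C, deviation +24°C, DA = 0 + 120 × 24 = 2880 ft.
Airport 2: ISA temp = 7.6°C, deviation -5.6°C, DA = 3700 + 120 × (-5.6) = 3028 ft.
Airport 2 is higher by 3028 − 2880 = 148 ft.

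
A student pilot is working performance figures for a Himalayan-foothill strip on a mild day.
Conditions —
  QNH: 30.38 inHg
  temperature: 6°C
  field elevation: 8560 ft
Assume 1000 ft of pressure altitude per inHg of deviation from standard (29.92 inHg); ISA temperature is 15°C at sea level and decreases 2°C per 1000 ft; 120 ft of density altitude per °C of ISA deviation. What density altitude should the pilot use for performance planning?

8964 ft

Pressure altitude = 8560 + (29.92 − 30.38) × 1000 = 8560 + (-460) = 8100 ft.
ISA temperature at 8100 ft = 15 − 2 × (8100/1000) = -1.2°C.
ISA deviation = 6 − (-1.2) = +7.2°C.
Density altitude = 8100 + 120 × (7.2) = 8964 ft.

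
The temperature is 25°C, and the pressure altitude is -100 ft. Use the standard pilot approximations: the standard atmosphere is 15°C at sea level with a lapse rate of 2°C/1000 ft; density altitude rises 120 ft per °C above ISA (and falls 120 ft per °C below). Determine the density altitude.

1076 ft

ISA temperature at -100 ft = 15 − 2 × (-100/1000) = 15.2°C.
ISA deviation = 25 − 15.2 = +9.8°C.
Density altitude = -100 + 120 × (9.8) = -100 + (+1176) = 1076 ft.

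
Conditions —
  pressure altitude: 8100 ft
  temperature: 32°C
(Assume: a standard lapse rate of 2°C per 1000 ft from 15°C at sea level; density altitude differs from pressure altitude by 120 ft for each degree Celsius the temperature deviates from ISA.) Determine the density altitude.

ISA temperature at 8100 ft = 15 − 2 × (8100/1000) = -1.2°C.
ISA deviation = 32 − (-1.2) = +33.2°C.
Density altitude = 8100 + 120 × (33.2) = 8100 + (+3984) = 12084 ft.

12084 ft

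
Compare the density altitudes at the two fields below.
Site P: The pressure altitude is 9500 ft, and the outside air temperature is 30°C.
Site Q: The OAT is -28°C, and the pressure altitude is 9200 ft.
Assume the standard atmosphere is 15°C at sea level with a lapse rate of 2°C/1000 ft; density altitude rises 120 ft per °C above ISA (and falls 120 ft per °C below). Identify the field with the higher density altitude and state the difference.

Site P: ISA temp = -4°C, deviation +34°C, DA = 9500 + 120 × 34 = 13580 ft.
Site Q: ISA temp = -3.4°C, deviation -24.6°C, DA = 9200 + 120 × (-24.6) = 6248 ft.
Site P is higher by 13580 − 6248 = 7332 ft.

Site P by 7332 ft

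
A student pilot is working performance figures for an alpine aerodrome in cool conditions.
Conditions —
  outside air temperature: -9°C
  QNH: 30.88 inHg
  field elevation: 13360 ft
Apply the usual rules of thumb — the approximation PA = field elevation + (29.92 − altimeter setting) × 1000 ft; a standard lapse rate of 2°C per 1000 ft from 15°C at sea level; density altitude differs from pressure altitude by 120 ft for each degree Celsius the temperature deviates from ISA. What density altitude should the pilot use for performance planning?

Pressure altitude = 13360 + (29.92 − 30.88) × 1000 = 13360 + (-960) = 12400 ft.
ISA temperature at 12400 ft = 15 − 2 × (12400/1000) = -9.8°C.
ISA deviation = -9 − (-9.8) = +0.8°C.
Density altitude = 12400 + 120 × (0.8) = 12496 ft.

12496 ft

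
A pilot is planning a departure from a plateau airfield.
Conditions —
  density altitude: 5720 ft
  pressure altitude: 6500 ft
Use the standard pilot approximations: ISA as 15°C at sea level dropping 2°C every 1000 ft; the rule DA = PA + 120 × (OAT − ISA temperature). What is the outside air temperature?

-4.5°C

Density altitude − pressure altitude = 5720 − 6500 = -780 ft.
At 120 ft/°C that is an ISA deviation of -780/120 = -6.5°C.
ISA temperature at 6500 ft = 15 − 2 × (6500/1000) = 2°C.
OAT = ISA + deviation = 2 + (-6.5) = -4.5°C.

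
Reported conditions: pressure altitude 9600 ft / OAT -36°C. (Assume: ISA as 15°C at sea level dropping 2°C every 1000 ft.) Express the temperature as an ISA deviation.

ISA temperature at 9600 ft = 15 − 2 × (9600/1000) = -4.2°C.
Deviation = OAT − ISA = -36 − (-4.2) = -31.8°C.

ISA-31.8°C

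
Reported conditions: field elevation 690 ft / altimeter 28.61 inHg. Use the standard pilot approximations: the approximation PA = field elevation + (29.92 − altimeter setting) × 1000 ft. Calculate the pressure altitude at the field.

2000 ft

Pressure correction = (29.92 − 28.61) × 1000 = +1310 ft.
Pressure altitude = 690 + (+1310) = 2000 ft.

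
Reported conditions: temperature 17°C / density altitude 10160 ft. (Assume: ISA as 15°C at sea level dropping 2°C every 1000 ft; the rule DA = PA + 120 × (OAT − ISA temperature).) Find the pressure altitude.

8000 ft

DA = PA + 120 × (OAT − (15 − 2·PA/1000)) = PA + 120·OAT − 1800 + 0.24·PA = 1.24·PA + 120·OAT − 1800.
So 1.24·PA = 10160 − 120 × 17 + 1800 = 9920.
PA = 9920 / 1.24 = 8000 ft.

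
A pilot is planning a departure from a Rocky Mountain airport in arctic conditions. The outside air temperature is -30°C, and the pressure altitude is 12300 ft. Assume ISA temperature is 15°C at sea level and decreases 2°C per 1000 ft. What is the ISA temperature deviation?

ISA-20.4°C

ISA temperature at 12300 ft = 15 − 2 × (12300/1000) = -9.6°C.
Deviation = OAT − ISA = -30 − (-9.6) = -20.4°C.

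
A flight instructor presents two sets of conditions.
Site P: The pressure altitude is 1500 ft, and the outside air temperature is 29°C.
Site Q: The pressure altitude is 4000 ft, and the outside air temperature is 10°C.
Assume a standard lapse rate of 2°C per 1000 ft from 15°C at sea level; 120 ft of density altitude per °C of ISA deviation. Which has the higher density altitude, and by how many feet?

Site Q by 820 ft

Site P: ISA temp = 12°C, deviation +17°C, DA = 1500 + 120 × 17 = 3540 ft.
Site Q: ISA temp = 7°C, deviation +3°C, DA = 4000 + 120 × 3 = 4360 ft.
Site Q is higher by 4360 − 3540 = 820 ft.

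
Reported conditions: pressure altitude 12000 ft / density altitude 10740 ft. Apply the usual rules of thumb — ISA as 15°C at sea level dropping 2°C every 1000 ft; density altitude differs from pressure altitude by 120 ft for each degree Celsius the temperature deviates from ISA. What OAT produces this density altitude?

-19.5°C

Density altitude − pressure altitude = 10740 − 12000 = -1260 ft.
At 120 ft/°C that is an ISA deviation of -1260/120 = -10.5°C.
ISA temperature at 12000 ft = 15 − 2 × (12000/1000) = -9°C.
OAT = ISA + deviation = -9 + (-10.5) = -19.5°C.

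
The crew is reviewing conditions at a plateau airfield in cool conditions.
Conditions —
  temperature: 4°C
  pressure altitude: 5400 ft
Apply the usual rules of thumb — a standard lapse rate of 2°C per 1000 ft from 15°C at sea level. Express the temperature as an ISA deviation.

ISA-0.2°C

ISA temperature at 5400 ft = 15 − 2 × (5400/1000) = 4.2°C.
Deviation = OAT − ISA = 4 − 4.2 = -0.2°C.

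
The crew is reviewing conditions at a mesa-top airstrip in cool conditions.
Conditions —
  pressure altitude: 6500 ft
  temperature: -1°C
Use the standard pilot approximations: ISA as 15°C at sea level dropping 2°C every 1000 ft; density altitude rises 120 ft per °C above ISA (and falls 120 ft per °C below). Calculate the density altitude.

ISA temperature at 6500 ft = 15 − 2 × (6500/1000) = 2°C.
ISA deviation = -1 − 2 = -3°C.
Density altitude = 6500 + 120 × (-3) = 6500 + (-360) = 6140 ft.

6140 ft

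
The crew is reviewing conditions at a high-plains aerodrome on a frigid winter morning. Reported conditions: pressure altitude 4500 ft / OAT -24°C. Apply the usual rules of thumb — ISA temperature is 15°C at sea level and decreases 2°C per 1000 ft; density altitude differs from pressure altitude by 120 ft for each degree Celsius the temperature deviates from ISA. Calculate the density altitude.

900 ft

ISA temperature at 4500 ft = 15 − 2 × (4500/1000) = 6°C.
ISA deviation = -24 − 6 = -30°C.
Density altitude = 4500 + 120 × (-30) = 4500 + (-3600) = 900 ft.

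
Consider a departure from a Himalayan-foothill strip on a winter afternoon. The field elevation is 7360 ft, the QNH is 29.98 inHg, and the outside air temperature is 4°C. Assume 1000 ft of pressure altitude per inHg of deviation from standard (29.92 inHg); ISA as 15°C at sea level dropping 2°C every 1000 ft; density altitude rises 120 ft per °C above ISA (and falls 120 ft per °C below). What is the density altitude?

7732 ft

Pressure altitude = 7360 + (29.92 − 29.98) × 1000 = 7360 + (-60) = 7300 ft.
ISA temperature at 7300 ft = 15 − 2 × (7300/1000) = 0.4°C.
ISA deviation = 4 − 0.4 = +3.6°C.
Density altitude = 7300 + 120 × (3.6) = 7732 ft.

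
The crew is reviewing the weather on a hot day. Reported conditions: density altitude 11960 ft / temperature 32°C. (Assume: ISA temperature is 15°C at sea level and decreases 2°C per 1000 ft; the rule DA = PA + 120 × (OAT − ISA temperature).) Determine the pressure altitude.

8000 ft

DA = PA + 120 × (OAT − (15 − 2·PA/1000)) = PA + 120·OAT − 1800 + 0.24·PA = 1.24·PA + 120·OAT − 1800.
So 1.24·PA = 11960 − 120 × 32 + 1800 = 9920.
PA = 9920 / 1.24 = 8000 ft.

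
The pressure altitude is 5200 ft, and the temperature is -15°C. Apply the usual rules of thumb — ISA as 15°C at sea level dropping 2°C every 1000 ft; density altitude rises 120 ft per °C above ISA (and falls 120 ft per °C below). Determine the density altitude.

2848 ft

ISA temperature at 5200 ft = 15 − 2 × (5200/1000) = 4.6°C.
ISA deviation = -15 − 4.6 = -19.6°C.
Density altitude = 5200 + 120 × (-19.6) = 5200 + (-2352) = 2848 ft.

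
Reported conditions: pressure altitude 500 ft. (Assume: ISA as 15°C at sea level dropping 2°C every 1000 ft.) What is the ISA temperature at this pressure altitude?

14°C

ISA temperature = 15 − 2 × (500/1000) = 15 − 1 = 14°C.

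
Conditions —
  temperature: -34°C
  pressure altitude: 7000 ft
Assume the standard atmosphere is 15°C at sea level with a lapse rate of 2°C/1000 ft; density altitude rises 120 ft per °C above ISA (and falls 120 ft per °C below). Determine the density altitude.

2800 ft

ISA temperature at 7000 ft = 15 − 2 × (7000/1000) = 1°C.
ISA deviation = -34 − 1 = -35°C.
Density altitude = 7000 + 120 × (-35) = 7000 + (-4200) = 2800 ft.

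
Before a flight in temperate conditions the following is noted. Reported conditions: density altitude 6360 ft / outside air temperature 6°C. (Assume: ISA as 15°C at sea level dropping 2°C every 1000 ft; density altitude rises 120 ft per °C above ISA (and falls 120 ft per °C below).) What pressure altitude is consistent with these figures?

DA = PA + 120 × (OAT − (15 − 2·PA/1000)) = PA + 120·OAT − 1800 + 0.24·PA = 1.24·PA + 120·OAT − 1800.
So 1.24·PA = 6360 − 120 × 6 + 1800 = 7440.
PA = 7440 / 1.24 = 6000 ft.

6000 ft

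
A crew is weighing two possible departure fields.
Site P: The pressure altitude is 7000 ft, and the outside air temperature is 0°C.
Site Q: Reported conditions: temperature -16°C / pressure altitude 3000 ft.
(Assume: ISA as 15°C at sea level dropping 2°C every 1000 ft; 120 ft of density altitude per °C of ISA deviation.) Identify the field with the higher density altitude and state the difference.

Site P: ISA temp = 1°C, deviation -1°C, DA = 7000 + 120 × (-1) = 6880 ft.
Site Q: ISA temp = 9°C, deviation -25°C, DA = 3000 + 120 × (-25) = 0 ft.
Site P is higher by 6880 − 0 = 6880 ft.

Site P by 6880 ft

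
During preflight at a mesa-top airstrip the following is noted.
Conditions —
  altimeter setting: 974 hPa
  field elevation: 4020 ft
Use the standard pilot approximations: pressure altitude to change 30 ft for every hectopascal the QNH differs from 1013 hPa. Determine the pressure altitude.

Pressure correction = (1013 − 974) × 30 = +1170 ft.
Pressure altitude = 4020 + (+1170) = 5190 ft.

5190 ft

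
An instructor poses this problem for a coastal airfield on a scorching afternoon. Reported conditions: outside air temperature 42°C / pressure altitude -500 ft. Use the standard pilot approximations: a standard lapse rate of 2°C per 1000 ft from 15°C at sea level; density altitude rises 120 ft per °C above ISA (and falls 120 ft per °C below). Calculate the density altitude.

2620 ft

ISA temperature at -500 ft = 15 − 2 × (-500/1000) = 16°C.
ISA deviation = 42 − 16 = +26°C.
Density altitude = -500 + 120 × (26) = -500 + (+3120) = 2620 ft.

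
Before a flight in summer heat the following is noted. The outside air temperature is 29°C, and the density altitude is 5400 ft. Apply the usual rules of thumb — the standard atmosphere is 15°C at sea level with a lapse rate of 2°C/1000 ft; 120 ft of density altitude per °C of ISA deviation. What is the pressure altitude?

DA = PA + 120 × (OAT − (15 − 2·PA/1000)) = PA + 120·OAT − 1800 + 0.24·PA = 1.24·PA + 120·OAT − 1800.
So 1.24·PA = 5400 − 120 × 29 + 1800 = 3720.
PA = 3720 / 1.24 = 3000 ft.

3000 ft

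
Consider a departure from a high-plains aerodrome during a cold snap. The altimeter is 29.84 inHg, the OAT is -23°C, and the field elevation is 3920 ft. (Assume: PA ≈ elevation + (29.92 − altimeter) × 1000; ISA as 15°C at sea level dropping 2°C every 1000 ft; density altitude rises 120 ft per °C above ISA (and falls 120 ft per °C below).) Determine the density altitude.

400 ft

Pressure altitude = 3920 + (29.92 − 29.84) × 1000 = 3920 + (+80) = 4000 ft.
ISA temperature at 4000 ft = 15 − 2 × (4000/1000) = 7°C.
ISA deviation = -23 − 7 = -30°C.
Density altitude = 4000 + 120 × (-30) = 400 ft.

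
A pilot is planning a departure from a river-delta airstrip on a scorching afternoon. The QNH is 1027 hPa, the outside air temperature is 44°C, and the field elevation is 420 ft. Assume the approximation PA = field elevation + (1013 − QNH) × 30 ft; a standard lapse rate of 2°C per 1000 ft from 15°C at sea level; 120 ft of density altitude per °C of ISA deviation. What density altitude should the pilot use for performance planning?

Pressure altitude = 420 + (1013 − 1027) × 30 = 420 + (-420) = 0 ft.
ISA temperature at 0 ft = 15 − 2 × (0/1000) = 15°C.
ISA deviation = 44 − 15 = +29°C.
Density altitude = 0 + 120 × (29) = 3480 ft.

3480 ft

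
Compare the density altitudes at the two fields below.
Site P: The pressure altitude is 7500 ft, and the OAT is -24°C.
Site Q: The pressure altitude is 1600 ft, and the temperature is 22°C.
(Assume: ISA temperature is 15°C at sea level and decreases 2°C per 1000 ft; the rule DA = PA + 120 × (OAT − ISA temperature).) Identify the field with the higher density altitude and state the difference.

Site P: ISA temp = 0°C, deviation -24°C, DA = 7500 + 120 × (-24) = 4620 ft.
Site Q: ISA temp = 11.8°C, deviation +10.2°C, DA = 1600 + 120 × 10.2 = 2824 ft.
Site P is higher by 4620 − 2824 = 1796 ft.

Site P by 1796 ft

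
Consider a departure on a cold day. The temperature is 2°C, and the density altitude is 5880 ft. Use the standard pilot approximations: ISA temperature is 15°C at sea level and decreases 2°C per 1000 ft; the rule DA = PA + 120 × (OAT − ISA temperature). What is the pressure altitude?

DA = PA + 120 × (OAT − (15 − 2·PA/1000)) = PA + 120·OAT − 1800 + 0.24·PA = 1.24·PA + 120·OAT − 1800.
So 1.24·PA = 5880 − 120 × 2 + 1800 = 7440.
PA = 7440 / 1.24 = 6000 ft.

6000 ft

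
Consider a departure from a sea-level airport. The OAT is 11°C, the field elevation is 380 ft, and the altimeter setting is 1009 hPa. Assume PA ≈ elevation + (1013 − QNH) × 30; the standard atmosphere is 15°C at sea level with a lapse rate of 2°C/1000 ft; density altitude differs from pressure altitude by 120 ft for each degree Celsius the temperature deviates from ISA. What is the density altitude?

140 ft

Pressure altitude = 380 + (1013 − 1009) × 30 = 380 + (+120) = 500 ft.
ISA temperature at 500 ft = 15 − 2 × (500/1000) = 14°C.
ISA deviation = 11 − 14 = -3°C.
Density altitude = 500 + 120 × (-3) = 140 ft.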